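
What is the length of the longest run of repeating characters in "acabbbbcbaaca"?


Input: "acabbbbcbaaca"
Scanning for longest run:
  Position 1 ('c'): new char, reset run to 1
  Position 2 ('a'): new char, reset run to 1
  Position 3 ('b'): new char, reset run to 1
  Position 4 ('b'): continues run of 'b', length=2
  Position 5 ('b'): continues run of 'b', length=3
  Position 6 ('b'): continues run of 'b', length=4
  Position 7 ('c'): new char, reset run to 1
  Position 8 ('b'): new char, reset run to 1
  Position 9 ('a'): new char, reset run to 1
  Position 10 ('a'): continues run of 'a', length=2
  Position 11 ('c'): new char, reset run to 1
  Position 12 ('a'): new char, reset run to 1
Longest run: 'b' with length 4

4


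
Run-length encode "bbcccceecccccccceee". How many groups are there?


Input: bbcccceecccccccceee
Scanning for consecutive runs:
  Group 1: 'b' x 2 (positions 0-1)
  Group 2: 'c' x 4 (positions 2-5)
  Group 3: 'e' x 2 (positions 6-7)
  Group 4: 'c' x 8 (positions 8-15)
  Group 5: 'e' x 3 (positions 16-18)
Total groups: 5

5


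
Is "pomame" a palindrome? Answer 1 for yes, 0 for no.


Input: pomame
Reversed: emamop
  Compare pos 0 ('p') with pos 5 ('e'): MISMATCH
  Compare pos 1 ('o') with pos 4 ('m'): MISMATCH
  Compare pos 2 ('m') with pos 3 ('a'): MISMATCH
Result: not a palindrome

0


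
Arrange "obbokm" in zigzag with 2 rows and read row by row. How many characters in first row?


Zigzag "obbokm" into 2 rows:
Placing characters:
  'o' => row 0
  'b' => row 1
  'b' => row 0
  'o' => row 1
  'k' => row 0
  'm' => row 1
Rows:
  Row 0: "obk"
  Row 1: "bom"
First row length: 3

3


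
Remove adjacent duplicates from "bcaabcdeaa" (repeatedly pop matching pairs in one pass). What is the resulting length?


Input: bcaabcdeaa
Stack-based adjacent duplicate removal:
  Read 'b': push. Stack: b
  Read 'c': push. Stack: bc
  Read 'a': push. Stack: bca
  Read 'a': matches stack top 'a' => pop. Stack: bc
  Read 'b': push. Stack: bcb
  Read 'c': push. Stack: bcbc
  Read 'd': push. Stack: bcbcd
  Read 'e': push. Stack: bcbcde
  Read 'a': push. Stack: bcbcdea
  Read 'a': matches stack top 'a' => pop. Stack: bcbcde
Final stack: "bcbcde" (length 6)

6


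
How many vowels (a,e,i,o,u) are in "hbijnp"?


Input: hbijnp
Checking each character:
  'h' at position 0: consonant
  'b' at position 1: consonant
  'i' at position 2: vowel (running total: 1)
  'j' at position 3: consonant
  'n' at position 4: consonant
  'p' at position 5: consonant
Total vowels: 1

1


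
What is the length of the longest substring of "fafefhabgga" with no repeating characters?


Input: "fafefhabgga"
Sliding window (track last position of each char):
  Position 0 ('f'): window [0,0] length 1 -- new best
  Position 1 ('a'): window [0,1] length 2 -- new best
  Position 2 ('f'): repeat (last at 0), move window start to 1
  Position 2 ('f'): window [1,2] length 2
  Position 3 ('e'): window [1,3] length 3 -- new best
  Position 4 ('f'): repeat (last at 2), move window start to 3
  Position 4 ('f'): window [3,4] length 2
  Position 5 ('h'): window [3,5] length 3
  Position 6 ('a'): window [3,6] length 4 -- new best
  Position 7 ('b'): window [3,7] length 5 -- new best
  Position 8 ('g'): window [3,8] length 6 -- new best
  Position 9 ('g'): repeat (last at 8), move window start to 9
  Position 9 ('g'): window [9,9] length 1
  Position 10 ('a'): window [9,10] length 2
Longest substring with no repeats: "efhabg" with length 6

6


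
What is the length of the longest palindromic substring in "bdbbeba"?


Input: "bdbbeba"
Checking substrings for palindromes:
  [0:3] "bdb" (len 3) => palindrome
  [3:6] "beb" (len 3) => palindrome
  [2:4] "bb" (len 2) => palindrome
Longest palindromic substring: "bdb" with length 3

3


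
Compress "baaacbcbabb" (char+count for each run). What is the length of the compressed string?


Input: baaacbcbabb
Runs:
  'b' x 1 => "b1"
  'a' x 3 => "a3"
  'c' x 1 => "c1"
  'b' x 1 => "b1"
  'c' x 1 => "c1"
  'b' x 1 => "b1"
  'a' x 1 => "a1"
  'b' x 2 => "b2"
Compressed: "b1a3c1b1c1b1a1b2"
Compressed length: 16

16


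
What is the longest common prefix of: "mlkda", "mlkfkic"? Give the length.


Words: mlkda, mlkfkic
  Position 0: all 'm' => match
  Position 1: all 'l' => match
  Position 2: all 'k' => match
  Position 3: ('d', 'f') => mismatch, stop
LCP = "mlk" (length 3)

3


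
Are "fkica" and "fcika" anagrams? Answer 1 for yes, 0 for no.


Strings: "fkica", "fcika"
Sorted first:  acfik
Sorted second: acfik
Sorted forms match => anagrams

1


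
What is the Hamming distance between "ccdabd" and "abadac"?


Comparing "ccdabd" and "abadac" position by position:
  Position 0: 'c' vs 'a' => differ
  Position 1: 'c' vs 'b' => differ
  Position 2: 'd' vs 'a' => differ
  Position 3: 'a' vs 'd' => differ
  Position 4: 'b' vs 'a' => differ
  Position 5: 'd' vs 'c' => differ
Total differences (Hamming distance): 6

6


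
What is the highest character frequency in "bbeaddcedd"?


Input: bbeaddcedd
Character counts:
  'a': 1
  'b': 2
  'c': 1
  'd': 4
  'e': 2
Maximum frequency: 4

4


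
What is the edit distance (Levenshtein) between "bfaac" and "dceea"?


Computing edit distance: "bfaac" -> "dceea"
DP table:
           d    c    e    e    a
      0    1    2    3    4    5
  b   1    1    2    3    4    5
  f   2    2    2    3    4    5
  a   3    3    3    3    4    4
  a   4    4    4    4    4    4
  c   5    5    4    5    5    5
Edit distance = dp[5][5] = 5

5


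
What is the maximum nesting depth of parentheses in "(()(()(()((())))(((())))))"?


Input: "(()(()(()((())))(((())))))"
Tracking depth:
  Position 0 '(': depth becomes 1
  Position 1 '(': depth becomes 2
  Position 2 ')': depth becomes 1
  Position 3 '(': depth becomes 2
  Position 4 '(': depth becomes 3
  Position 5 ')': depth becomes 2
  Position 6 '(': depth becomes 3
  Position 7 '(': depth becomes 4
  Position 8 ')': depth becomes 3
  Position 9 '(': depth becomes 4
  Position 10 '(': depth becomes 5
  Position 11 '(': depth becomes 6
  Position 12 ')': depth becomes 5
  Position 13 ')': depth becomes 4
  Position 14 ')': depth becomes 3
  Position 15 ')': depth becomes 2
  Position 16 '(': depth becomes 3
  Position 17 '(': depth becomes 4
  Position 18 '(': depth becomes 5
  Position 19 '(': depth becomes 6
  Position 20 ')': depth becomes 5
  Position 21 ')': depth becomes 4
  Position 22 ')': depth becomes 3
  Position 23 ')': depth becomes 2
  Position 24 ')': depth becomes 1
  Position 25 ')': depth becomes 0
Maximum depth reached: 6

6


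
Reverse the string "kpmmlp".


Input: kpmmlp
Reading characters right to left:
  Position 5: 'p'
  Position 4: 'l'
  Position 3: 'm'
  Position 2: 'm'
  Position 1: 'p'
  Position 0: 'k'
Reversed: plmmpk

plmmpk


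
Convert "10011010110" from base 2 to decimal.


Input: "10011010110" in base 2
Positional expansion:
  Digit '1' (value 1) x 2^10 = 1024
  Digit '0' (value 0) x 2^9 = 0
  Digit '0' (value 0) x 2^8 = 0
  Digit '1' (value 1) x 2^7 = 128
  Digit '1' (value 1) x 2^6 = 64
  Digit '0' (value 0) x 2^5 = 0
  Digit '1' (value 1) x 2^4 = 16
  Digit '0' (value 0) x 2^3 = 0
  Digit '1' (value 1) x 2^2 = 4
  Digit '1' (value 1) x 2^1 = 2
  Digit '0' (value 0) x 2^0 = 0
Sum = 1238

1238


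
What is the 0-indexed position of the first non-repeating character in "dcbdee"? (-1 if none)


Input: dcbdee
Character frequencies:
  'b': 1
  'c': 1
  'd': 2
  'e': 2
Scanning left to right for freq == 1:
  Position 0 ('d'): freq=2, skip
  Position 1 ('c'): unique! => answer = 1

1


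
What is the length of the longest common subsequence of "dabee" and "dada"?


LCS of "dabee" and "dada"
DP table:
           d    a    d    a
      0    0    0    0    0
  d   0    1    1    1    1
  a   0    1    2    2    2
  b   0    1    2    2    2
  e   0    1    2    2    2
  e   0    1    2    2    2
LCS length = dp[5][4] = 2

2


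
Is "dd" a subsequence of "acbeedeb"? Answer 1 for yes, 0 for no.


Check if "dd" is a subsequence of "acbeedeb"
Greedy scan:
  Position 0 ('a'): no match needed
  Position 1 ('c'): no match needed
  Position 2 ('b'): no match needed
  Position 3 ('e'): no match needed
  Position 4 ('e'): no match needed
  Position 5 ('d'): matches sub[0] = 'd'
  Position 6 ('e'): no match needed
  Position 7 ('b'): no match needed
Only matched 1/2 characters => not a subsequence

0


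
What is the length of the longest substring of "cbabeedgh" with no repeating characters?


Input: "cbabeedgh"
Sliding window (track last position of each char):
  Position 0 ('c'): window [0,0] length 1 -- new best
  Position 1 ('b'): window [0,1] length 2 -- new best
  Position 2 ('a'): window [0,2] length 3 -- new best
  Position 3 ('b'): repeat (last at 1), move window start to 2
  Position 3 ('b'): window [2,3] length 2
  Position 4 ('e'): window [2,4] length 3
  Position 5 ('e'): repeat (last at 4), move window start to 5
  Position 5 ('e'): window [5,5] length 1
  Position 6 ('d'): window [5,6] length 2
  Position 7 ('g'): window [5,7] length 3
  Position 8 ('h'): window [5,8] length 4 -- new best
Longest substring with no repeats: "edgh" with length 4

4


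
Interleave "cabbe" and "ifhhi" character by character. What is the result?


Interleaving "cabbe" and "ifhhi":
  Position 0: 'c' from first, 'i' from second => "ci"
  Position 1: 'a' from first, 'f' from second => "af"
  Position 2: 'b' from first, 'h' from second => "bh"
  Position 3: 'b' from first, 'h' from second => "bh"
  Position 4: 'e' from first, 'i' from second => "ei"
Result: ciafbhbhei

ciafbhbhei


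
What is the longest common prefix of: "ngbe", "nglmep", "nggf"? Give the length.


Words: ngbe, nglmep, nggf
  Position 0: all 'n' => match
  Position 1: all 'g' => match
  Position 2: ('b', 'l', 'g') => mismatch, stop
LCP = "ng" (length 2)

2


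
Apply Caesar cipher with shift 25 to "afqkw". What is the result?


Caesar cipher: shift "afqkw" by 25
  'a' (pos 0) + 25 = pos 25 = 'z'
  'f' (pos 5) + 25 = pos 4 = 'e'
  'q' (pos 16) + 25 = pos 15 = 'p'
  'k' (pos 10) + 25 = pos 9 = 'j'
  'w' (pos 22) + 25 = pos 21 = 'v'
Result: zepjv

zepjv


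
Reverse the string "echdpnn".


Input: echdpnn
Reading characters right to left:
  Position 6: 'n'
  Position 5: 'n'
  Position 4: 'p'
  Position 3: 'd'
  Position 2: 'h'
  Position 1: 'c'
  Position 0: 'e'
Reversed: nnpdhce

nnpdhce


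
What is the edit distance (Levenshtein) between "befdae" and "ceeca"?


Computing edit distance: "befdae" -> "ceeca"
DP table:
           c    e    e    c    a
      0    1    2    3    4    5
  b   1    1    2    3    4    5
  e   2    2    1    2    3    4
  f   3    3    2    2    3    4
  d   4    4    3    3    3    4
  a   5    5    4    4    4    3
  e   6    6    5    4    5    4
Edit distance = dp[6][5] = 4

4


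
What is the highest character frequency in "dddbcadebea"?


Input: dddbcadebea
Character counts:
  'a': 2
  'b': 2
  'c': 1
  'd': 4
  'e': 2
Maximum frequency: 4

4


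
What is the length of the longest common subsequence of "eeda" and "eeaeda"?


LCS of "eeda" and "eeaeda"
DP table:
           e    e    a    e    d    a
      0    0    0    0    0    0    0
  e   0    1    1    1    1    1    1
  e   0    1    2    2    2    2    2
  d   0    1    2    2    2    3    3
  a   0    1    2    3    3    3    4
LCS length = dp[4][6] = 4

4


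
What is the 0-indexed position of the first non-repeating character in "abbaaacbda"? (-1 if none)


Input: abbaaacbda
Character frequencies:
  'a': 5
  'b': 3
  'c': 1
  'd': 1
Scanning left to right for freq == 1:
  Position 0 ('a'): freq=5, skip
  Position 1 ('b'): freq=3, skip
  Position 2 ('b'): freq=3, skip
  Position 3 ('a'): freq=5, skip
  Position 4 ('a'): freq=5, skip
  Position 5 ('a'): freq=5, skip
  Position 6 ('c'): unique! => answer = 6

6


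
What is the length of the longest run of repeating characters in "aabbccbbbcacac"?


Input: "aabbccbbbcacac"
Scanning for longest run:
  Position 1 ('a'): continues run of 'a', length=2
  Position 2 ('b'): new char, reset run to 1
  Position 3 ('b'): continues run of 'b', length=2
  Position 4 ('c'): new char, reset run to 1
  Position 5 ('c'): continues run of 'c', length=2
  Position 6 ('b'): new char, reset run to 1
  Position 7 ('b'): continues run of 'b', length=2
  Position 8 ('b'): continues run of 'b', length=3
  Position 9 ('c'): new char, reset run to 1
  Position 10 ('a'): new char, reset run to 1
  Position 11 ('c'): new char, reset run to 1
  Position 12 ('a'): new char, reset run to 1
  Position 13 ('c'): new char, reset run to 1
Longest run: 'b' with length 3

3


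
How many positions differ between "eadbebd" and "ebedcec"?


Comparing "eadbebd" and "ebedcec" position by position:
  Position 0: 'e' vs 'e' => same
  Position 1: 'a' vs 'b' => DIFFER
  Position 2: 'd' vs 'e' => DIFFER
  Position 3: 'b' vs 'd' => DIFFER
  Position 4: 'e' vs 'c' => DIFFER
  Position 5: 'b' vs 'e' => DIFFER
  Position 6: 'd' vs 'c' => DIFFER
Positions that differ: 6

6


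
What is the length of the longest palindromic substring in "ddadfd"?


Input: "ddadfd"
Checking substrings for palindromes:
  [1:4] "dad" (len 3) => palindrome
  [3:6] "dfd" (len 3) => palindrome
  [0:2] "dd" (len 2) => palindrome
Longest palindromic substring: "dad" with length 3

3


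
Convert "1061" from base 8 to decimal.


Input: "1061" in base 8
Positional expansion:
  Digit '1' (value 1) x 8^3 = 512
  Digit '0' (value 0) x 8^2 = 0
  Digit '6' (value 6) x 8^1 = 48
  Digit '1' (value 1) x 8^0 = 1
Sum = 561

561


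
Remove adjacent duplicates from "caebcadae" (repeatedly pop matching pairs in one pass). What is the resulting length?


Input: caebcadae
Stack-based adjacent duplicate removal:
  Read 'c': push. Stack: c
  Read 'a': push. Stack: ca
  Read 'e': push. Stack: cae
  Read 'b': push. Stack: caeb
  Read 'c': push. Stack: caebc
  Read 'a': push. Stack: caebca
  Read 'd': push. Stack: caebcad
  Read 'a': push. Stack: caebcada
  Read 'e': push. Stack: caebcadae
Final stack: "caebcadae" (length 9)

9


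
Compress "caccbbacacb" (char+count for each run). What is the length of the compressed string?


Input: caccbbacacb
Runs:
  'c' x 1 => "c1"
  'a' x 1 => "a1"
  'c' x 2 => "c2"
  'b' x 2 => "b2"
  'a' x 1 => "a1"
  'c' x 1 => "c1"
  'a' x 1 => "a1"
  'c' x 1 => "c1"
  'b' x 1 => "b1"
Compressed: "c1a1c2b2a1c1a1c1b1"
Compressed length: 18

18


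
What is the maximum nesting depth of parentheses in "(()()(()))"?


Input: "(()()(()))"
Tracking depth:
  Position 0 '(': depth becomes 1
  Position 1 '(': depth becomes 2
  Position 2 ')': depth becomes 1
  Position 3 '(': depth becomes 2
  Position 4 ')': depth becomes 1
  Position 5 '(': depth becomes 2
  Position 6 '(': depth becomes 3
  Position 7 ')': depth becomes 2
  Position 8 ')': depth becomes 1
  Position 9 ')': depth becomes 0
Maximum depth reached: 3

3


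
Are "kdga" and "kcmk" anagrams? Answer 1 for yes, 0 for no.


Strings: "kdga", "kcmk"
Sorted first:  adgk
Sorted second: ckkm
Differ at position 0: 'a' vs 'c' => not anagrams

0


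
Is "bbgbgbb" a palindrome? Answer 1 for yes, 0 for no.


Input: bbgbgbb
Reversed: bbgbgbb
  Compare pos 0 ('b') with pos 6 ('b'): match
  Compare pos 1 ('b') with pos 5 ('b'): match
  Compare pos 2 ('g') with pos 4 ('g'): match
Result: palindrome

1


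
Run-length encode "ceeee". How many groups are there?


Input: ceeee
Scanning for consecutive runs:
  Group 1: 'c' x 1 (positions 0-0)
  Group 2: 'e' x 4 (positions 1-4)
Total groups: 2

2


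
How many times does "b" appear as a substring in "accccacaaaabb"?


Searching for "b" in "accccacaaaabb"
Scanning each position:
  Position 0: "a" => no
  Position 1: "c" => no
  Position 2: "c" => no
  Position 3: "c" => no
  Position 4: "c" => no
  Position 5: "a" => no
  Position 6: "c" => no
  Position 7: "a" => no
  Position 8: "a" => no
  Position 9: "a" => no
  Position 10: "a" => no
  Position 11: "b" => MATCH
  Position 12: "b" => MATCH
Total occurrences: 2

2


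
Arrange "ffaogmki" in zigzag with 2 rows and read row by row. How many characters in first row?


Zigzag "ffaogmki" into 2 rows:
Placing characters:
  'f' => row 0
  'f' => row 1
  'a' => row 0
  'o' => row 1
  'g' => row 0
  'm' => row 1
  'k' => row 0
  'i' => row 1
Rows:
  Row 0: "fagk"
  Row 1: "fomi"
First row length: 4

4


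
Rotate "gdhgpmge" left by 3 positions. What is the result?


Input: "gdhgpmge", rotate left by 3
First 3 characters: "gdh"
Remaining characters: "gpmge"
Concatenate remaining + first: "gpmge" + "gdh" = "gpmgegdh"

gpmgegdh


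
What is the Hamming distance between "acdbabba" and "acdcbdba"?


Comparing "acdbabba" and "acdcbdba" position by position:
  Position 0: 'a' vs 'a' => same
  Position 1: 'c' vs 'c' => same
  Position 2: 'd' vs 'd' => same
  Position 3: 'b' vs 'c' => differ
  Position 4: 'a' vs 'b' => differ
  Position 5: 'b' vs 'd' => differ
  Position 6: 'b' vs 'b' => same
  Position 7: 'a' vs 'a' => same
Total differences (Hamming distance): 3

3


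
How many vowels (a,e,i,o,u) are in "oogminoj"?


Input: oogminoj
Checking each character:
  'o' at position 0: vowel (running total: 1)
  'o' at position 1: vowel (running total: 2)
  'g' at position 2: consonant
  'm' at position 3: consonant
  'i' at position 4: vowel (running total: 3)
  'n' at position 5: consonant
  'o' at position 6: vowel (running total: 4)
  'j' at position 7: consonant
Total vowels: 4

4


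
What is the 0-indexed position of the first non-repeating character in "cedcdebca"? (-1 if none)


Input: cedcdebca
Character frequencies:
  'a': 1
  'b': 1
  'c': 3
  'd': 2
  'e': 2
Scanning left to right for freq == 1:
  Position 0 ('c'): freq=3, skip
  Position 1 ('e'): freq=2, skip
  Position 2 ('d'): freq=2, skip
  Position 3 ('c'): freq=3, skip
  Position 4 ('d'): freq=2, skip
  Position 5 ('e'): freq=2, skip
  Position 6 ('b'): unique! => answer = 6

6


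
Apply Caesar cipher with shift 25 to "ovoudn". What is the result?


Caesar cipher: shift "ovoudn" by 25
  'o' (pos 14) + 25 = pos 13 = 'n'
  'v' (pos 21) + 25 = pos 20 = 'u'
  'o' (pos 14) + 25 = pos 13 = 'n'
  'u' (pos 20) + 25 = pos 19 = 't'
  'd' (pos 3) + 25 = pos 2 = 'c'
  'n' (pos 13) + 25 = pos 12 = 'm'
Result: nuntcm

nuntcm


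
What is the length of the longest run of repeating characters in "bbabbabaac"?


Input: "bbabbabaac"
Scanning for longest run:
  Position 1 ('b'): continues run of 'b', length=2
  Position 2 ('a'): new char, reset run to 1
  Position 3 ('b'): new char, reset run to 1
  Position 4 ('b'): continues run of 'b', length=2
  Position 5 ('a'): new char, reset run to 1
  Position 6 ('b'): new char, reset run to 1
  Position 7 ('a'): new char, reset run to 1
  Position 8 ('a'): continues run of 'a', length=2
  Position 9 ('c'): new char, reset run to 1
Longest run: 'b' with length 2

2


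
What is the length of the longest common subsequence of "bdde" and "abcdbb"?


LCS of "bdde" and "abcdbb"
DP table:
           a    b    c    d    b    b
      0    0    0    0    0    0    0
  b   0    0    1    1    1    1    1
  d   0    0    1    1    2    2    2
  d   0    0    1    1    2    2    2
  e   0    0    1    1    2    2    2
LCS length = dp[4][6] = 2

2


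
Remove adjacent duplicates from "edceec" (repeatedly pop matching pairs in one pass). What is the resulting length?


Input: edceec
Stack-based adjacent duplicate removal:
  Read 'e': push. Stack: e
  Read 'd': push. Stack: ed
  Read 'c': push. Stack: edc
  Read 'e': push. Stack: edce
  Read 'e': matches stack top 'e' => pop. Stack: edc
  Read 'c': matches stack top 'c' => pop. Stack: ed
Final stack: "ed" (length 2)

2


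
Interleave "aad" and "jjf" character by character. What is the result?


Interleaving "aad" and "jjf":
  Position 0: 'a' from first, 'j' from second => "aj"
  Position 1: 'a' from first, 'j' from second => "aj"
  Position 2: 'd' from first, 'f' from second => "df"
Result: ajajdf

ajajdf


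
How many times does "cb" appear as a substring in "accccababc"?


Searching for "cb" in "accccababc"
Scanning each position:
  Position 0: "ac" => no
  Position 1: "cc" => no
  Position 2: "cc" => no
  Position 3: "cc" => no
  Position 4: "ca" => no
  Position 5: "ab" => no
  Position 6: "ba" => no
  Position 7: "ab" => no
  Position 8: "bc" => no
Total occurrences: 0

0


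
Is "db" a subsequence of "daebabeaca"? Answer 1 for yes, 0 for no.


Check if "db" is a subsequence of "daebabeaca"
Greedy scan:
  Position 0 ('d'): matches sub[0] = 'd'
  Position 1 ('a'): no match needed
  Position 2 ('e'): no match needed
  Position 3 ('b'): matches sub[1] = 'b'
  Position 4 ('a'): no match needed
  Position 5 ('b'): no match needed
  Position 6 ('e'): no match needed
  Position 7 ('a'): no match needed
  Position 8 ('c'): no match needed
  Position 9 ('a'): no match needed
All 2 characters matched => is a subsequence

1


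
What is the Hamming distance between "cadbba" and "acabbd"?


Comparing "cadbba" and "acabbd" position by position:
  Position 0: 'c' vs 'a' => differ
  Position 1: 'a' vs 'c' => differ
  Position 2: 'd' vs 'a' => differ
  Position 3: 'b' vs 'b' => same
  Position 4: 'b' vs 'b' => same
  Position 5: 'a' vs 'd' => differ
Total differences (Hamming distance): 4

4


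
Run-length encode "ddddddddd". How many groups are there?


Input: ddddddddd
Scanning for consecutive runs:
  Group 1: 'd' x 9 (positions 0-8)
Total groups: 1

1


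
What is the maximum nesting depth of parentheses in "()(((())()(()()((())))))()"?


Input: "()(((())()(()()((())))))()"
Tracking depth:
  Position 0 '(': depth becomes 1
  Position 1 ')': depth becomes 0
  Position 2 '(': depth becomes 1
  Position 3 '(': depth becomes 2
  Position 4 '(': depth becomes 3
  Position 5 '(': depth becomes 4
  Position 6 ')': depth becomes 3
  Position 7 ')': depth becomes 2
  Position 8 '(': depth becomes 3
  Position 9 ')': depth becomes 2
  Position 10 '(': depth becomes 3
  Position 11 '(': depth becomes 4
  Position 12 ')': depth becomes 3
  Position 13 '(': depth becomes 4
  Position 14 ')': depth becomes 3
  Position 15 '(': depth becomes 4
  Position 16 '(': depth becomes 5
  Position 17 '(': depth becomes 6
  Position 18 ')': depth becomes 5
  Position 19 ')': depth becomes 4
  Position 20 ')': depth becomes 3
  Position 21 ')': depth becomes 2
  Position 22 ')': depth becomes 1
  Position 23 ')': depth becomes 0
  Position 24 '(': depth becomes 1
  Position 25 ')': depth becomes 0
Maximum depth reached: 6

6


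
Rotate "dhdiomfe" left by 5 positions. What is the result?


Input: "dhdiomfe", rotate left by 5
First 5 characters: "dhdio"
Remaining characters: "mfe"
Concatenate remaining + first: "mfe" + "dhdio" = "mfedhdio"

mfedhdio


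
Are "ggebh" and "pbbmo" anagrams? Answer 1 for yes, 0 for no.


Strings: "ggebh", "pbbmo"
Sorted first:  beggh
Sorted second: bbmop
Differ at position 1: 'e' vs 'b' => not anagrams

0


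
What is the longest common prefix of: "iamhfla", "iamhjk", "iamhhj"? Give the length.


Words: iamhfla, iamhjk, iamhhj
  Position 0: all 'i' => match
  Position 1: all 'a' => match
  Position 2: all 'm' => match
  Position 3: all 'h' => match
  Position 4: ('f', 'j', 'h') => mismatch, stop
LCP = "iamh" (length 4)

4


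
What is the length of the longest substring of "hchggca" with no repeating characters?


Input: "hchggca"
Sliding window (track last position of each char):
  Position 0 ('h'): window [0,0] length 1 -- new best
  Position 1 ('c'): window [0,1] length 2 -- new best
  Position 2 ('h'): repeat (last at 0), move window start to 1
  Position 2 ('h'): window [1,2] length 2
  Position 3 ('g'): window [1,3] length 3 -- new best
  Position 4 ('g'): repeat (last at 3), move window start to 4
  Position 4 ('g'): window [4,4] length 1
  Position 5 ('c'): window [4,5] length 2
  Position 6 ('a'): window [4,6] length 3
Longest substring with no repeats: "chg" with length 3

3


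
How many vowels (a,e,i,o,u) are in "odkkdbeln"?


Input: odkkdbeln
Checking each character:
  'o' at position 0: vowel (running total: 1)
  'd' at position 1: consonant
  'k' at position 2: consonant
  'k' at position 3: consonant
  'd' at position 4: consonant
  'b' at position 5: consonant
  'e' at position 6: vowel (running total: 2)
  'l' at position 7: consonant
  'n' at position 8: consonant
Total vowels: 2

2


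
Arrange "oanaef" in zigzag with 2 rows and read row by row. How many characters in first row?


Zigzag "oanaef" into 2 rows:
Placing characters:
  'o' => row 0
  'a' => row 1
  'n' => row 0
  'a' => row 1
  'e' => row 0
  'f' => row 1
Rows:
  Row 0: "one"
  Row 1: "aaf"
First row length: 3

3


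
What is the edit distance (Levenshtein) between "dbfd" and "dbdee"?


Computing edit distance: "dbfd" -> "dbdee"
DP table:
           d    b    d    e    e
      0    1    2    3    4    5
  d   1    0    1    2    3    4
  b   2    1    0    1    2    3
  f   3    2    1    1    2    3
  d   4    3    2    1    2    3
Edit distance = dp[4][5] = 3

3


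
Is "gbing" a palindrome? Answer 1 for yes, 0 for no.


Input: gbing
Reversed: gnibg
  Compare pos 0 ('g') with pos 4 ('g'): match
  Compare pos 1 ('b') with pos 3 ('n'): MISMATCH
Result: not a palindrome

0


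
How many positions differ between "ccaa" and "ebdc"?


Comparing "ccaa" and "ebdc" position by position:
  Position 0: 'c' vs 'e' => DIFFER
  Position 1: 'c' vs 'b' => DIFFER
  Position 2: 'a' vs 'd' => DIFFER
  Position 3: 'a' vs 'c' => DIFFER
Positions that differ: 4

4


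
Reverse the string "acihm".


Input: acihm
Reading characters right to left:
  Position 4: 'm'
  Position 3: 'h'
  Position 2: 'i'
  Position 1: 'c'
  Position 0: 'a'
Reversed: mhica

mhica


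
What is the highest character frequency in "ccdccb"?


Input: ccdccb
Character counts:
  'b': 1
  'c': 4
  'd': 1
Maximum frequency: 4

4


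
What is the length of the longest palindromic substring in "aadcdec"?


Input: "aadcdec"
Checking substrings for palindromes:
  [2:5] "dcd" (len 3) => palindrome
  [0:2] "aa" (len 2) => palindrome
Longest palindromic substring: "dcd" with length 3

3


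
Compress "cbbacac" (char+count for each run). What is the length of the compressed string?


Input: cbbacac
Runs:
  'c' x 1 => "c1"
  'b' x 2 => "b2"
  'a' x 1 => "a1"
  'c' x 1 => "c1"
  'a' x 1 => "a1"
  'c' x 1 => "c1"
Compressed: "c1b2a1c1a1c1"
Compressed length: 12

12


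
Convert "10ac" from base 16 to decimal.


Input: "10ac" in base 16
Positional expansion:
  Digit '1' (value 1) x 16^3 = 4096
  Digit '0' (value 0) x 16^2 = 0
  Digit 'a' (value 10) x 16^1 = 160
  Digit 'c' (value 12) x 16^0 = 12
Sum = 4268

4268


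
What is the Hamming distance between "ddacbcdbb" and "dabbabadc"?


Comparing "ddacbcdbb" and "dabbabadc" position by position:
  Position 0: 'd' vs 'd' => same
  Position 1: 'd' vs 'a' => differ
  Position 2: 'a' vs 'b' => differ
  Position 3: 'c' vs 'b' => differ
  Position 4: 'b' vs 'a' => differ
  Position 5: 'c' vs 'b' => differ
  Position 6: 'd' vs 'a' => differ
  Position 7: 'b' vs 'd' => differ
  Position 8: 'b' vs 'c' => differ
Total differences (Hamming distance): 8

8


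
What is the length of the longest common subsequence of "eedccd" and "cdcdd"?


LCS of "eedccd" and "cdcdd"
DP table:
           c    d    c    d    d
      0    0    0    0    0    0
  e   0    0    0    0    0    0
  e   0    0    0    0    0    0
  d   0    0    1    1    1    1
  c   0    1    1    2    2    2
  c   0    1    1    2    2    2
  d   0    1    2    2    3    3
LCS length = dp[6][5] = 3

3


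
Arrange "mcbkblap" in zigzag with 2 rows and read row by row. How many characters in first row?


Zigzag "mcbkblap" into 2 rows:
Placing characters:
  'm' => row 0
  'c' => row 1
  'b' => row 0
  'k' => row 1
  'b' => row 0
  'l' => row 1
  'a' => row 0
  'p' => row 1
Rows:
  Row 0: "mbba"
  Row 1: "cklp"
First row length: 4

4


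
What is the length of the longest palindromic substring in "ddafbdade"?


Input: "ddafbdade"
Checking substrings for palindromes:
  [5:8] "dad" (len 3) => palindrome
  [0:2] "dd" (len 2) => palindrome
Longest palindromic substring: "dad" with length 3

3


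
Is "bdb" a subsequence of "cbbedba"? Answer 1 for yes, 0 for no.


Check if "bdb" is a subsequence of "cbbedba"
Greedy scan:
  Position 0 ('c'): no match needed
  Position 1 ('b'): matches sub[0] = 'b'
  Position 2 ('b'): no match needed
  Position 3 ('e'): no match needed
  Position 4 ('d'): matches sub[1] = 'd'
  Position 5 ('b'): matches sub[2] = 'b'
  Position 6 ('a'): no match needed
All 3 characters matched => is a subsequence

1


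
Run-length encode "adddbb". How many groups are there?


Input: adddbb
Scanning for consecutive runs:
  Group 1: 'a' x 1 (positions 0-0)
  Group 2: 'd' x 3 (positions 1-3)
  Group 3: 'b' x 2 (positions 4-5)
Total groups: 3

3


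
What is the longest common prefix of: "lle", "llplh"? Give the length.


Words: lle, llplh
  Position 0: all 'l' => match
  Position 1: all 'l' => match
  Position 2: ('e', 'p') => mismatch, stop
LCP = "ll" (length 2)

2


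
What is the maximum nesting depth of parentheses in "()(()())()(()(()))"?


Input: "()(()())()(()(()))"
Tracking depth:
  Position 0 '(': depth becomes 1
  Position 1 ')': depth becomes 0
  Position 2 '(': depth becomes 1
  Position 3 '(': depth becomes 2
  Position 4 ')': depth becomes 1
  Position 5 '(': depth becomes 2
  Position 6 ')': depth becomes 1
  Position 7 ')': depth becomes 0
  Position 8 '(': depth becomes 1
  Position 9 ')': depth becomes 0
  Position 10 '(': depth becomes 1
  Position 11 '(': depth becomes 2
  Position 12 ')': depth becomes 1
  Position 13 '(': depth becomes 2
  Position 14 '(': depth becomes 3
  Position 15 ')': depth becomes 2
  Position 16 ')': depth becomes 1
  Position 17 ')': depth becomes 0
Maximum depth reached: 3

3


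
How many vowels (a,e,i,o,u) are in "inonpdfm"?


Input: inonpdfm
Checking each character:
  'i' at position 0: vowel (running total: 1)
  'n' at position 1: consonant
  'o' at position 2: vowel (running total: 2)
  'n' at position 3: consonant
  'p' at position 4: consonant
  'd' at position 5: consonant
  'f' at position 6: consonant
  'm' at position 7: consonant
Total vowels: 2

2


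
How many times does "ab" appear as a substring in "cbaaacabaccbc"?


Searching for "ab" in "cbaaacabaccbc"
Scanning each position:
  Position 0: "cb" => no
  Position 1: "ba" => no
  Position 2: "aa" => no
  Position 3: "aa" => no
  Position 4: "ac" => no
  Position 5: "ca" => no
  Position 6: "ab" => MATCH
  Position 7: "ba" => no
  Position 8: "ac" => no
  Position 9: "cc" => no
  Position 10: "cb" => no
  Position 11: "bc" => no
Total occurrences: 1

1


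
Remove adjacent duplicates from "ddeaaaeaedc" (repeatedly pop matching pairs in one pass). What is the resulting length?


Input: ddeaaaeaedc
Stack-based adjacent duplicate removal:
  Read 'd': push. Stack: d
  Read 'd': matches stack top 'd' => pop. Stack: (empty)
  Read 'e': push. Stack: e
  Read 'a': push. Stack: ea
  Read 'a': matches stack top 'a' => pop. Stack: e
  Read 'a': push. Stack: ea
  Read 'e': push. Stack: eae
  Read 'a': push. Stack: eaea
  Read 'e': push. Stack: eaeae
  Read 'd': push. Stack: eaeaed
  Read 'c': push. Stack: eaeaedc
Final stack: "eaeaedc" (length 7)

7


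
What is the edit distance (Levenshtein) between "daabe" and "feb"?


Computing edit distance: "daabe" -> "feb"
DP table:
           f    e    b
      0    1    2    3
  d   1    1    2    3
  a   2    2    2    3
  a   3    3    3    3
  b   4    4    4    3
  e   5    5    4    4
Edit distance = dp[5][3] = 4

4


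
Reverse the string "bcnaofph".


Input: bcnaofph
Reading characters right to left:
  Position 7: 'h'
  Position 6: 'p'
  Position 5: 'f'
  Position 4: 'o'
  Position 3: 'a'
  Position 2: 'n'
  Position 1: 'c'
  Position 0: 'b'
Reversed: hpfoancb

hpfoancb


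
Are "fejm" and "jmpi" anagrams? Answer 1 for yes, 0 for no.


Strings: "fejm", "jmpi"
Sorted first:  efjm
Sorted second: ijmp
Differ at position 0: 'e' vs 'i' => not anagrams

0


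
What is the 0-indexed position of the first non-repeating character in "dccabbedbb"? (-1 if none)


Input: dccabbedbb
Character frequencies:
  'a': 1
  'b': 4
  'c': 2
  'd': 2
  'e': 1
Scanning left to right for freq == 1:
  Position 0 ('d'): freq=2, skip
  Position 1 ('c'): freq=2, skip
  Position 2 ('c'): freq=2, skip
  Position 3 ('a'): unique! => answer = 3

3


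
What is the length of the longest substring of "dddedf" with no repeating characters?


Input: "dddedf"
Sliding window (track last position of each char):
  Position 0 ('d'): window [0,0] length 1 -- new best
  Position 1 ('d'): repeat (last at 0), move window start to 1
  Position 1 ('d'): window [1,1] length 1
  Position 2 ('d'): repeat (last at 1), move window start to 2
  Position 2 ('d'): window [2,2] length 1
  Position 3 ('e'): window [2,3] length 2 -- new best
  Position 4 ('d'): repeat (last at 2), move window start to 3
  Position 4 ('d'): window [3,4] length 2
  Position 5 ('f'): window [3,5] length 3 -- new best
Longest substring with no repeats: "edf" with length 3

3


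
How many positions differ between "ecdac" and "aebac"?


Comparing "ecdac" and "aebac" position by position:
  Position 0: 'e' vs 'a' => DIFFER
  Position 1: 'c' vs 'e' => DIFFER
  Position 2: 'd' vs 'b' => DIFFER
  Position 3: 'a' vs 'a' => same
  Position 4: 'c' vs 'c' => same
Positions that differ: 3

3


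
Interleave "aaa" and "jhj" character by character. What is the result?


Interleaving "aaa" and "jhj":
  Position 0: 'a' from first, 'j' from second => "aj"
  Position 1: 'a' from first, 'h' from second => "ah"
  Position 2: 'a' from first, 'j' from second => "aj"
Result: ajahaj

ajahaj


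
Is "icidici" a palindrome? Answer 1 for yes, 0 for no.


Input: icidici
Reversed: icidici
  Compare pos 0 ('i') with pos 6 ('i'): match
  Compare pos 1 ('c') with pos 5 ('c'): match
  Compare pos 2 ('i') with pos 4 ('i'): match
Result: palindrome

1


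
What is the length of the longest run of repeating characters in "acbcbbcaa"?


Input: "acbcbbcaa"
Scanning for longest run:
  Position 1 ('c'): new char, reset run to 1
  Position 2 ('b'): new char, reset run to 1
  Position 3 ('c'): new char, reset run to 1
  Position 4 ('b'): new char, reset run to 1
  Position 5 ('b'): continues run of 'b', length=2
  Position 6 ('c'): new char, reset run to 1
  Position 7 ('a'): new char, reset run to 1
  Position 8 ('a'): continues run of 'a', length=2
Longest run: 'b' with length 2

2


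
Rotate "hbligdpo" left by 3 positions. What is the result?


Input: "hbligdpo", rotate left by 3
First 3 characters: "hbl"
Remaining characters: "igdpo"
Concatenate remaining + first: "igdpo" + "hbl" = "igdpohbl"

igdpohbl


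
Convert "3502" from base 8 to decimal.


Input: "3502" in base 8
Positional expansion:
  Digit '3' (value 3) x 8^3 = 1536
  Digit '5' (value 5) x 8^2 = 320
  Digit '0' (value 0) x 8^1 = 0
  Digit '2' (value 2) x 8^0 = 2
Sum = 1858

1858


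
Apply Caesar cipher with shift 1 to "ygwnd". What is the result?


Caesar cipher: shift "ygwnd" by 1
  'y' (pos 24) + 1 = pos 25 = 'z'
  'g' (pos 6) + 1 = pos 7 = 'h'
  'w' (pos 22) + 1 = pos 23 = 'x'
  'n' (pos 13) + 1 = pos 14 = 'o'
  'd' (pos 3) + 1 = pos 4 = 'e'
Result: zhxoe

zhxoe


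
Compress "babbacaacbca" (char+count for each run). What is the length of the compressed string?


Input: babbacaacbca
Runs:
  'b' x 1 => "b1"
  'a' x 1 => "a1"
  'b' x 2 => "b2"
  'a' x 1 => "a1"
  'c' x 1 => "c1"
  'a' x 2 => "a2"
  'c' x 1 => "c1"
  'b' x 1 => "b1"
  'c' x 1 => "c1"
  'a' x 1 => "a1"
Compressed: "b1a1b2a1c1a2c1b1c1a1"
Compressed length: 20

20


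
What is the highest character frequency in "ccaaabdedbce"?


Input: ccaaabdedbce
Character counts:
  'a': 3
  'b': 2
  'c': 3
  'd': 2
  'e': 2
Maximum frequency: 3

3


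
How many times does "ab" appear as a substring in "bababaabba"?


Searching for "ab" in "bababaabba"
Scanning each position:
  Position 0: "ba" => no
  Position 1: "ab" => MATCH
  Position 2: "ba" => no
  Position 3: "ab" => MATCH
  Position 4: "ba" => no
  Position 5: "aa" => no
  Position 6: "ab" => MATCH
  Position 7: "bb" => no
  Position 8: "ba" => no
Total occurrences: 3

3


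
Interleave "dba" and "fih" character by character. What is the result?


Interleaving "dba" and "fih":
  Position 0: 'd' from first, 'f' from second => "df"
  Position 1: 'b' from first, 'i' from second => "bi"
  Position 2: 'a' from first, 'h' from second => "ah"
Result: dfbiah

dfbiah


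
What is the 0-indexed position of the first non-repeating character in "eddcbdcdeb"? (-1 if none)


Input: eddcbdcdeb
Character frequencies:
  'b': 2
  'c': 2
  'd': 4
  'e': 2
Scanning left to right for freq == 1:
  Position 0 ('e'): freq=2, skip
  Position 1 ('d'): freq=4, skip
  Position 2 ('d'): freq=4, skip
  Position 3 ('c'): freq=2, skip
  Position 4 ('b'): freq=2, skip
  Position 5 ('d'): freq=4, skip
  Position 6 ('c'): freq=2, skip
  Position 7 ('d'): freq=4, skip
  Position 8 ('e'): freq=2, skip
  Position 9 ('b'): freq=2, skip
  No unique character found => answer = -1

-1


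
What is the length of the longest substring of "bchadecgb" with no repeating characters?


Input: "bchadecgb"
Sliding window (track last position of each char):
  Position 0 ('b'): window [0,0] length 1 -- new best
  Position 1 ('c'): window [0,1] length 2 -- new best
  Position 2 ('h'): window [0,2] length 3 -- new best
  Position 3 ('a'): window [0,3] length 4 -- new best
  Position 4 ('d'): window [0,4] length 5 -- new best
  Position 5 ('e'): window [0,5] length 6 -- new best
  Position 6 ('c'): repeat (last at 1), move window start to 2
  Position 6 ('c'): window [2,6] length 5
  Position 7 ('g'): window [2,7] length 6
  Position 8 ('b'): window [2,8] length 7 -- new best
Longest substring with no repeats: "hadecgb" with length 7

7


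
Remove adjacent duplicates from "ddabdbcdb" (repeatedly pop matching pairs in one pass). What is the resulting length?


Input: ddabdbcdb
Stack-based adjacent duplicate removal:
  Read 'd': push. Stack: d
  Read 'd': matches stack top 'd' => pop. Stack: (empty)
  Read 'a': push. Stack: a
  Read 'b': push. Stack: ab
  Read 'd': push. Stack: abd
  Read 'b': push. Stack: abdb
  Read 'c': push. Stack: abdbc
  Read 'd': push. Stack: abdbcd
  Read 'b': push. Stack: abdbcdb
Final stack: "abdbcdb" (length 7)

7


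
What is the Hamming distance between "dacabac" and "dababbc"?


Comparing "dacabac" and "dababbc" position by position:
  Position 0: 'd' vs 'd' => same
  Position 1: 'a' vs 'a' => same
  Position 2: 'c' vs 'b' => differ
  Position 3: 'a' vs 'a' => same
  Position 4: 'b' vs 'b' => same
  Position 5: 'a' vs 'b' => differ
  Position 6: 'c' vs 'c' => same
Total differences (Hamming distance): 2

2


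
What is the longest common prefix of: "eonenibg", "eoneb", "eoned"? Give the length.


Words: eonenibg, eoneb, eoned
  Position 0: all 'e' => match
  Position 1: all 'o' => match
  Position 2: all 'n' => match
  Position 3: all 'e' => match
  Position 4: ('n', 'b', 'd') => mismatch, stop
LCP = "eone" (length 4)

4


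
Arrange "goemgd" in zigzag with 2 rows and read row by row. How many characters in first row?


Zigzag "goemgd" into 2 rows:
Placing characters:
  'g' => row 0
  'o' => row 1
  'e' => row 0
  'm' => row 1
  'g' => row 0
  'd' => row 1
Rows:
  Row 0: "geg"
  Row 1: "omd"
First row length: 3

3


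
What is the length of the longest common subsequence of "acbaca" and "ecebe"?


LCS of "acbaca" and "ecebe"
DP table:
           e    c    e    b    e
      0    0    0    0    0    0
  a   0    0    0    0    0    0
  c   0    0    1    1    1    1
  b   0    0    1    1    2    2
  a   0    0    1    1    2    2
  c   0    0    1    1    2    2
  a   0    0    1    1    2    2
LCS length = dp[6][5] = 2

2
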